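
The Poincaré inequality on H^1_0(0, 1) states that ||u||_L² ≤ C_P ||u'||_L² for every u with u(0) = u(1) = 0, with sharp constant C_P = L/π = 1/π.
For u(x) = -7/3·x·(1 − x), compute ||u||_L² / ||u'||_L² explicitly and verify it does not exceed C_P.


||u||_L² / ||u'||_L² = sqrt(10)/10 < C_P = 1/π.

u(x) = -7/3·x·(1 − x), so u'(x) = 14*x/3 - 7/3.
u(x) = -7/3·x·(1 − x) vanishes at x = 0 and x = 1, so u ∈ H^1_0(0, 1). Differentiate via the product rule and integrate the resulting polynomials term by term.
  ∫_0^1 u² dx = ∫_0^1 (49*x^4/9 - 98*x^3/9 + 49*x^2/9) dx. Term by term:
    ∫_0^1 49*x^4/9 dx = 49/45;  ∫_0^1 -98*x^3/9 dx = -49/18;  ∫_0^1 49*x^2/9 dx = 49/27.
  Sum: 49/45 − 49/18 + 49/27 = 49/270.
  ∫_0^1 (u')² dx = ∫_0^1 (196*x^2/9 - 196*x/9 + 49/9) dx. Term by term:
    ∫_0^1 196*x^2/9 dx = 196/27;  ∫_0^1 -196*x/9 dx = -98/9;  ∫_0^1 49/9 dx = 49/9.
  Sum: 196/27 − 98/9 + 49/9 = 49/27.
∫_0^1 u² dx = 49/270, so ||u||_L² = 7*sqrt(30)/90.
∫_0^1 (u')² dx = 49/27, so ||u'||_L² = 7*sqrt(3)/9.
Ratio ||u||_L² / ||u'||_L² = sqrt(10)/10.
Sharp Poincaré constant on H^1_0(0, 1) is C_P = L/π = 1/π, achieved by sin(π·x).
A polynomial bump cannot attain the sharp Poincaré constant (only the first sine eigenfunction does), so the ratio is strictly less than C_P, consistent with ||u||_L² ≤ C_P ||u'||_L².


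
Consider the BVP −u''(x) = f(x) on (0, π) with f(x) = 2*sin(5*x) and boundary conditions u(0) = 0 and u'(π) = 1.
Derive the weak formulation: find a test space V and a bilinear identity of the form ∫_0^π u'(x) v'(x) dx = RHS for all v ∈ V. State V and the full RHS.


V = {v ∈ H^1(0, π) : v(0) = 0} (test functions vanish at x = 0 where u is specified); weak form: ∫_0^π u'v' dx = ∫_0^π (2*sin(5*x)) v dx + v(π) for all v ∈ V.

Multiply both sides by a test function v and integrate from 0 to π:
  ∫_0^π −u''(x) v(x) dx = ∫_0^π f(x) v(x) dx.
Integrate the LHS by parts once:
  ∫_0^π −u'' v dx = −[u'(x) v(x)]_0^π + ∫_0^π u'(x) v'(x) dx.
Thus ∫_0^π u'(x) v'(x) dx = ∫_0^π f(x) v(x) dx + [u'(x) v(x)]_0^π.
Choose V so that boundary terms are either known or forced to vanish.
Mixed BC: u(0) = 0 (Dirichlet) and u'(π) = 1 (Neumann). Define V = {v ∈ H^1(0, π) : v(0) = 0}. Then [u' v]_0^π = u'(π)·v(π) − u'(0)·0 = v(π).
Weak formulation: find u (satisfying any essential BC) such that ∫_0^π u'(x) v'(x) dx = ∫_0^π f v dx + v(π) for all v ∈ V (Dirichlet at 0 absorbed into V; Neumann datum at x = π contributes the boundary term).
Substituting f(x) = 2*sin(5*x), the right-hand side is ∫_0^π (2*sin(5*x)) v dx + v(π).


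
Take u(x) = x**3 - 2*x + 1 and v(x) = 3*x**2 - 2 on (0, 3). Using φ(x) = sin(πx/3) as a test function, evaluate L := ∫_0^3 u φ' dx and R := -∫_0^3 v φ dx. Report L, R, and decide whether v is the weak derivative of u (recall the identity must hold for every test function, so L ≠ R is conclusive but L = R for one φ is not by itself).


LHS = -69/π + 324/π^3, RHS = -69/π + 324/π^3. Yes, v = u' weakly.

u(x) = x**3 - 2*x + 1, classical derivative u'(x) = 3*x**2 - 2.
φ(x) = sin(πx/3), so φ'(x) = π*cos(π*x/3)/3.
Note φ(0) = φ(3) = 0, so the boundary term u·φ vanishes.
LHS = ∫_0^3 u(x) φ'(x) dx = ∫_0^3 (π*x^3*cos(π*x/3)/3 - 2*π*x*cos(π*x/3)/3 + π*cos(π*x/3)/3) dx. Term by term:
  ∫_0^3 π*cos(π*x/3)/3 dx = 0;  ∫_0^3 -2*π*x*cos(π*x/3)/3 dx = 12/π;  ∫_0^3 π*x^3*cos(π*x/3)/3 dx = -81/π + 324/π^3.
Sum: 0 + 12/π + -81/π + 324/π^3 = -69/π + 324/π^3.
So LHS = -69/π + 324/π^3.
∫_0^3 v(x) φ(x) dx = ∫_0^3 (3*x^2*sin(π*x/3) - 2*sin(π*x/3)) dx. Term by term:
  ∫_0^3 -2*sin(π*x/3) dx = -12/π;  ∫_0^3 3*x^2*sin(π*x/3) dx = -324/π^3 + 81/π.
Sum: -12/π + -324/π^3 + 81/π = -324/π^3 + 69/π.
So RHS = -∫_0^3 v(x) φ(x) dx = -69/π + 324/π^3.
LHS = RHS, so the identity holds for this test φ.
Moreover u is smooth here and v(x) = u'(x) = 3*x**2 - 2 pointwise, so the identity holds for every test function. Hence v is the weak derivative of u.


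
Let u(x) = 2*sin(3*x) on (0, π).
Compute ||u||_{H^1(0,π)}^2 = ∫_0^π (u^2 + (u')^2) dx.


||u||_{H^1(0,π)}^2 = 20*π

u'(x) = 6*cos(3*x).
Expand u² and (u')² and integrate term by term on (0, π), using: for integers n ≥ 1, ∫_0^π sin²(nx) dx = ∫_0^π cos²(nx) dx = π/2; for n ≠ n', ∫_0^π sin(nx)sin(n'x) dx = ∫_0^π cos(nx)cos(n'x) dx = 0; and by product-to-sum, ∫_0^π sin(nx)cos(n'x) dx = ½∫_0^π [sin((n+n')x) + sin((n−n')x)] dx, which is 0 when n+n' is even and 2n/(n²−n'²) when n+n' is odd (it need not vanish on (0, π)).
  u² squared terms: (2)²·∫sin(3x)² dx = 4·π/2 = 2*π.
  So ∫_0^π u² dx = 2*π.
  (u')² squared terms: (6)²·∫cos(3x)² dx = 36·π/2 = 18*π.
  So ∫_0^π (u')² dx = 18*π.
||u||_{H^1}^2 = (2*π) + (18*π) = 20*π.


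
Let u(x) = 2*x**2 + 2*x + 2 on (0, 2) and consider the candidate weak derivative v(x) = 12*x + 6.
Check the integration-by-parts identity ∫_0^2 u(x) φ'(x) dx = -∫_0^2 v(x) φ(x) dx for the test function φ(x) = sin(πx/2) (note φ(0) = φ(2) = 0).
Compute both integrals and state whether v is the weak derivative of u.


LHS = -24/π, RHS = -72/π. No, v is not the weak derivative of u.

u(x) = 2*x**2 + 2*x + 2, classical derivative u'(x) = 4*x + 2.
φ(x) = sin(πx/2), so φ'(x) = π*cos(π*x/2)/2.
Note φ(0) = φ(2) = 0, so the boundary term u·φ vanishes.
LHS = ∫_0^2 u(x) φ'(x) dx = ∫_0^2 (π*x^2*cos(π*x/2) + π*x*cos(π*x/2) + π*cos(π*x/2)) dx. Term by term:
  ∫_0^2 π*cos(π*x/2) dx = 0;  ∫_0^2 π*x*cos(π*x/2) dx = -8/π;  ∫_0^2 π*x^2*cos(π*x/2) dx = -16/π.
Sum: 0 − 8/π − 16/π = -24/π.
So LHS = -24/π.
∫_0^2 v(x) φ(x) dx = ∫_0^2 (12*x*sin(π*x/2) + 6*sin(π*x/2)) dx. Term by term:
  ∫_0^2 6*sin(π*x/2) dx = 24/π;  ∫_0^2 12*x*sin(π*x/2) dx = 48/π.
Sum: 24/π + 48/π = 72/π.
So RHS = -∫_0^2 v(x) φ(x) dx = -72/π.
LHS − RHS = 48/π ≠ 0, so the identity fails.
(For a valid weak derivative the identity must hold for EVERY test function, in particular this one. The failure shows v is NOT the weak derivative of u.)
Correct weak derivative would be u'(x) = 4*x + 2.


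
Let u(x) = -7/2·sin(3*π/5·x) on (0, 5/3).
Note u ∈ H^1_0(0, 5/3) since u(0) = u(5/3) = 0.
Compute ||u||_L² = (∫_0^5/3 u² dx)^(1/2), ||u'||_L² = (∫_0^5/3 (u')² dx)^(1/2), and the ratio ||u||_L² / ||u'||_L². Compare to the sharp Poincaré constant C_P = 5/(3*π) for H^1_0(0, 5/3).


||u||_L² / ||u'||_L² = 5/(3*π) = C_P.

u(x) = -7/2·sin(3*π/5·x), so u'(x) = -21*π*cos(3*π*x/5)/10.
Writing u(x) = A·sin(kπx/L) with A = -7/2 and k = 1, use ∫_0^L sin²(kπx/L) dx = L/2 and ∫_0^L cos²(kπx/L) dx = L/2.
u² = 49/4·sin²(3*π/5·x) and (u')² = 441*π^2/100·cos²(3*π/5·x), and each of sin², cos² integrates to L/2 = 5/6 over (0, 5/3).
∫_0^5/3 u² dx = 245/24, so ||u||_L² = 7*sqrt(30)/12.
∫_0^5/3 (u')² dx = 147*π^2/40, so ||u'||_L² = 7*sqrt(30)*π/20.
Ratio ||u||_L² / ||u'||_L² = 5/(3*π).
Sharp Poincaré constant on H^1_0(0, 5/3) is C_P = L/π = 5/(3*π), achieved by sin(3*π/5·x).
This is the k = 1 eigenfunction (up to amplitude), so the ratio equals the sharp Poincaré constant exactly.


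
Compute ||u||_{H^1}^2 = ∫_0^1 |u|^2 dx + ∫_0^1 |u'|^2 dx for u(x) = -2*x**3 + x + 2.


||u||_{H^1}^2 = 872/105

The H^1 norm (squared) on an interval (0, L) is
  ||u||_{H^1}^2 = ∫_0^L u(x)^2 dx + ∫_0^L u'(x)^2 dx.
Compute u'(x) = 1 - 6*x**2.
Then u(x)^2 = 4*x**6 - 4*x**4 - 8*x**3 + x**2 + 4*x + 4 and u'(x)^2 = 36*x**4 - 12*x**2 + 1.
Integrate each monomial from 0 to 1 using ∫_0^1 c·x^n dx = c·1^(n+1)/(n+1):
  ∫_0^1 u(x)^2 dx = ∫_0^1 (4*x^6 - 4*x^4 - 8*x^3 + x^2 + 4*x + 4) dx. Term by term:
    ∫_0^1 4*x^6 dx = 4/7;  ∫_0^1 -4*x^4 dx = -4/5;  ∫_0^1 -8*x^3 dx = -2;
    ∫_0^1 x^2 dx = 1/3;  ∫_0^1 4*x dx = 2;  ∫_0^1 4 dx = 4.
  Sum: 4/7 − 4/5 − 2 + 1/3 + 2 + 4 = 431/105.
  ∫_0^1 u'(x)^2 dx = ∫_0^1 (36*x^4 - 12*x^2 + 1) dx. Term by term:
    ∫_0^1 36*x^4 dx = 36/5;  ∫_0^1 -12*x^2 dx = -4;  ∫_0^1 1 dx = 1.
  Sum: 36/5 − 4 + 1 = 21/5.
Adding: ||u||_{H^1}^2 = 431/105 + 21/5 = 872/105.


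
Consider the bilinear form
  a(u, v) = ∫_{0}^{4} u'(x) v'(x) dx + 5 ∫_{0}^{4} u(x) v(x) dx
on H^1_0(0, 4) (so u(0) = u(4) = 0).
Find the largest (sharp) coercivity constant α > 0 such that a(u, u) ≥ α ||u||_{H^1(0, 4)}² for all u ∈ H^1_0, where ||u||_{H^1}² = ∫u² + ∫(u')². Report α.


α = 1

Coercivity of a(·,·) on H^1_0(0, 4) means a(u, u) ≥ α ||u||_{H^1}² for every u ∈ H^1_0.
The interval has length L = 4, and Poincaré/coercivity depend only on L. Here a(u, u) = ∫(u')² + (5)·∫u².
Here c = 5 ≥ 1, so a(u,u) = ∫(u')² + c∫u² ≥ ∫(u')² + ∫u² = ||u||_{H^1}², i.e. α = 1 works. No larger α is possible: a(u,u) ≥ α||u||_{H^1}² means (1−α)∫(u')² ≥ (α−c)∫u², and for the modes u_n = sin(nπ(x−x₀)/L) (x₀ the left endpoint) one has ∫u_n²/∫(u_n')² = (L/(nπ))² → 0, so a(u_n,u_n)/||u_n||_{H^1}² → 1. Hence the optimal constant is α = 1.
Therefore α = 1.


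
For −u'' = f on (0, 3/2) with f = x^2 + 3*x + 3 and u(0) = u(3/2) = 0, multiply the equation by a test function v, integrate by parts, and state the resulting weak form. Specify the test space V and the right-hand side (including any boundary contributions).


V = H^1_0(0, 3/2) (so v(0) = v(3/2) = 0); weak form: ∫_0^3/2 u'v' dx = ∫_0^3/2 (x^2 + 3*x + 3) v dx for all v ∈ V.

Multiply both sides by a test function v and integrate from 0 to 3/2:
  ∫_0^3/2 −u''(x) v(x) dx = ∫_0^3/2 f(x) v(x) dx.
Integrate the LHS by parts once:
  ∫_0^3/2 −u'' v dx = −[u'(x) v(x)]_0^3/2 + ∫_0^3/2 u'(x) v'(x) dx.
Thus ∫_0^3/2 u'(x) v'(x) dx = ∫_0^3/2 f(x) v(x) dx + [u'(x) v(x)]_0^3/2.
Choose V so that boundary terms are either known or forced to vanish.
u is Dirichlet: u(0) = u(3/2) = 0. Let V = H^1_0(0, 3/2); then v(0) = v(3/2) = 0, and [u' v]_0^3/2 = 0.
Weak formulation: find u (satisfying any essential BC) such that ∫_0^3/2 u'(x) v'(x) dx = ∫_0^3/2 f v dx for all v ∈ V.
Substituting f(x) = x^2 + 3*x + 3, the right-hand side is ∫_0^3/2 (x^2 + 3*x + 3) v dx.


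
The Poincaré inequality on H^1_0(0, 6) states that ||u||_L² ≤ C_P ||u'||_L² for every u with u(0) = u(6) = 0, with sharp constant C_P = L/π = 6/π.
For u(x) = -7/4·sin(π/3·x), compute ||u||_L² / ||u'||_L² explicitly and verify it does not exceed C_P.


||u||_L² / ||u'||_L² = 3/π < C_P = 6/π.

u(x) = -7/4·sin(π/3·x), so u'(x) = -7*π*cos(π*x/3)/12.
Writing u(x) = A·sin(kπx/L) with A = -7/4 and k = 2, use ∫_0^L sin²(kπx/L) dx = L/2 and ∫_0^L cos²(kπx/L) dx = L/2.
u² = 49/16·sin²(π/3·x) and (u')² = 49*π^2/144·cos²(π/3·x), and each of sin², cos² integrates to L/2 = 3 over (0, 6).
∫_0^6 u² dx = 147/16, so ||u||_L² = 7*sqrt(3)/4.
∫_0^6 (u')² dx = 49*π^2/48, so ||u'||_L² = 7*sqrt(3)*π/12.
Ratio ||u||_L² / ||u'||_L² = 3/π.
Sharp Poincaré constant on H^1_0(0, 6) is C_P = L/π = 6/π, achieved by sin(π/6·x).
This is the k = 2 harmonic; the ratio L/(kπ) is strictly less than C_P = L/π, consistent with the sharp inequality ||u||_L² ≤ C_P ||u'||_L².


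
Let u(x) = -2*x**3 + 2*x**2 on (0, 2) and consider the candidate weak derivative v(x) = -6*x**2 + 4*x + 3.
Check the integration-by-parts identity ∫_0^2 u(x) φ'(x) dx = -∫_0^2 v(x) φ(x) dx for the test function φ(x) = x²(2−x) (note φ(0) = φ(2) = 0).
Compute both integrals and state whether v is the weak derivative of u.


LHS = 32/5, RHS = 12/5. No, v is not the weak derivative of u.

u(x) = -2*x**3 + 2*x**2, classical derivative u'(x) = -6*x**2 + 4*x.
φ(x) = x²(2−x), so φ'(x) = x*(4 - 3*x).
Note φ(0) = φ(2) = 0, so the boundary term u·φ vanishes.
LHS = ∫_0^2 u(x) φ'(x) dx = ∫_0^2 (6*x^5 - 14*x^4 + 8*x^3) dx. Term by term:
  ∫_0^2 6*x^5 dx = 64;  ∫_0^2 -14*x^4 dx = -448/5;  ∫_0^2 8*x^3 dx = 32.
Sum: 64 − 448/5 + 32 = 32/5.
So LHS = 32/5.
∫_0^2 v(x) φ(x) dx = ∫_0^2 (6*x^5 - 16*x^4 + 5*x^3 + 6*x^2) dx. Term by term:
  ∫_0^2 6*x^5 dx = 64;  ∫_0^2 -16*x^4 dx = -512/5;  ∫_0^2 5*x^3 dx = 20;
  ∫_0^2 6*x^2 dx = 16.
Sum: 64 − 512/5 + 20 + 16 = -12/5.
So RHS = -∫_0^2 v(x) φ(x) dx = 12/5.
LHS − RHS = 4 ≠ 0, so the identity fails.
(For a valid weak derivative the identity must hold for EVERY test function, in particular this one. The failure shows v is NOT the weak derivative of u.)
Correct weak derivative would be u'(x) = -6*x**2 + 4*x.


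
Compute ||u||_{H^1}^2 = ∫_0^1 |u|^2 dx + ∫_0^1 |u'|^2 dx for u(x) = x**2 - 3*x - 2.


||u||_{H^1}^2 = 147/10

The H^1 norm (squared) on an interval (0, L) is
  ||u||_{H^1}^2 = ∫_0^L u(x)^2 dx + ∫_0^L u'(x)^2 dx.
Compute u'(x) = 2*x - 3.
Then u(x)^2 = x**4 - 6*x**3 + 5*x**2 + 12*x + 4 and u'(x)^2 = 4*x**2 - 12*x + 9.
Integrate each monomial from 0 to 1 using ∫_0^1 c·x^n dx = c·1^(n+1)/(n+1):
  ∫_0^1 u(x)^2 dx = ∫_0^1 (x^4 - 6*x^3 + 5*x^2 + 12*x + 4) dx. Term by term:
    ∫_0^1 x^4 dx = 1/5;  ∫_0^1 -6*x^3 dx = -3/2;  ∫_0^1 5*x^2 dx = 5/3;
    ∫_0^1 12*x dx = 6;  ∫_0^1 4 dx = 4.
  Sum: 1/5 − 3/2 + 5/3 + 6 + 4 = 311/30.
  ∫_0^1 u'(x)^2 dx = ∫_0^1 (4*x^2 - 12*x + 9) dx. Term by term:
    ∫_0^1 4*x^2 dx = 4/3;  ∫_0^1 -12*x dx = -6;  ∫_0^1 9 dx = 9.
  Sum: 4/3 − 6 + 9 = 13/3.
Adding: ||u||_{H^1}^2 = 311/30 + 13/3 = 147/10.


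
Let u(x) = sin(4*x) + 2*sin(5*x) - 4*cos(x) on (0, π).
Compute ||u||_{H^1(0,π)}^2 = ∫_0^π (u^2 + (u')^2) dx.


||u||_{H^1(0,π)}^2 = -128/15 + 153*π/2

u'(x) = 4*sin(x) + 4*cos(4*x) + 10*cos(5*x).
Expand u² and (u')² and integrate term by term on (0, π), using: for integers n ≥ 1, ∫_0^π sin²(nx) dx = ∫_0^π cos²(nx) dx = π/2; for n ≠ n', ∫_0^π sin(nx)sin(n'x) dx = ∫_0^π cos(nx)cos(n'x) dx = 0; and by product-to-sum, ∫_0^π sin(nx)cos(n'x) dx = ½∫_0^π [sin((n+n')x) + sin((n−n')x)] dx, which is 0 when n+n' is even and 2n/(n²−n'²) when n+n' is odd (it need not vanish on (0, π)).
  u² squared terms: (-4)²·∫cos(x)² dx = 16·π/2 = 8*π;  (2)²·∫sin(5x)² dx = 4·π/2 = 2*π;  (1)²·∫sin(4x)² dx = 1·π/2 = π/2.
  u² cross terms: 2·(-4)·(2)·∫cos(x)·sin(5x) dx = -16·(0) = 0;  2·(-4)·(1)·∫cos(x)·sin(4x) dx = -8·(8/15) = -64/15;  2·(2)·(1)·∫sin(5x)·sin(4x) dx = 4·(0) = 0.
  So ∫_0^π u² dx = 8*π + 2*π + π/2 + 0 − 64/15 + 0 = -64/15 + 21*π/2.
  (u')² squared terms: (4)²·∫cos(4x)² dx = 16·π/2 = 8*π;  (4)²·∫sin(x)² dx = 16·π/2 = 8*π;  (10)²·∫cos(5x)² dx = 100·π/2 = 50*π.
  (u')² cross terms: 2·(4)·(4)·∫cos(4x)·sin(x) dx = 32·(-2/15) = -64/15;  2·(4)·(10)·∫cos(4x)·cos(5x) dx = 80·(0) = 0;  2·(4)·(10)·∫sin(x)·cos(5x) dx = 80·(0) = 0.
  So ∫_0^π (u')² dx = 8*π + 8*π + 50*π − 64/15 + 0 + 0 = -64/15 + 66*π.
||u||_{H^1}^2 = (-64/15 + 21*π/2) + (-64/15 + 66*π) = -128/15 + 153*π/2.


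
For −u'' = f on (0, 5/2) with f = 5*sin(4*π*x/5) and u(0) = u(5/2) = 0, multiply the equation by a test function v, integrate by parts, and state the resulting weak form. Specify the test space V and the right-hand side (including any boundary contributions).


V = H^1_0(0, 5/2) (so v(0) = v(5/2) = 0); weak form: ∫_0^5/2 u'v' dx = ∫_0^5/2 (5*sin(4*π*x/5)) v dx for all v ∈ V.

Multiply both sides by a test function v and integrate from 0 to 5/2:
  ∫_0^5/2 −u''(x) v(x) dx = ∫_0^5/2 f(x) v(x) dx.
Integrate the LHS by parts once:
  ∫_0^5/2 −u'' v dx = −[u'(x) v(x)]_0^5/2 + ∫_0^5/2 u'(x) v'(x) dx.
Thus ∫_0^5/2 u'(x) v'(x) dx = ∫_0^5/2 f(x) v(x) dx + [u'(x) v(x)]_0^5/2.
Choose V so that boundary terms are either known or forced to vanish.
u is Dirichlet: u(0) = u(5/2) = 0. Let V = H^1_0(0, 5/2); then v(0) = v(5/2) = 0, and [u' v]_0^5/2 = 0.
Weak formulation: find u (satisfying any essential BC) such that ∫_0^5/2 u'(x) v'(x) dx = ∫_0^5/2 f v dx for all v ∈ V.
Substituting f(x) = 5*sin(4*π*x/5), the right-hand side is ∫_0^5/2 (5*sin(4*π*x/5)) v dx.


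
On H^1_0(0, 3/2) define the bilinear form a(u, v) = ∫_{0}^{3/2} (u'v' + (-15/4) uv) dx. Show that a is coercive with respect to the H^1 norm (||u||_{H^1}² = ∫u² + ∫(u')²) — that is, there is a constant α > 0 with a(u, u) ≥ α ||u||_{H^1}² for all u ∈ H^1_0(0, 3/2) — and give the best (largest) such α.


α = (-135 + 16*π^2)/(4*(9 + 4*π^2))

Coercivity of a(·,·) on H^1_0(0, 3/2) means a(u, u) ≥ α ||u||_{H^1}² for every u ∈ H^1_0.
The interval has length L = 3/2, and Poincaré/coercivity depend only on L. Here a(u, u) = ∫(u')² + (-15/4)·∫u².
Here c = -15/4 < 0 with |c| < (π/L)² = 4*π^2/9, so coercivity still holds. The condition a(u,u) ≥ α||u||_{H^1}² reads (1−α)∫(u')² ≥ (α−c)∫u². Any admissible α is ≤ 1 (rapidly oscillating u have ∫u²/∫(u')² → 0), and α = 1 would force 0 ≥ (1−c)∫u², impossible since c < 1; so 1−α > 0. By the sharp Poincaré inequality on H^1_0 of an interval of length L, ∫(u')² ≥ (π/L)²∫u² with equality for the first sine mode sin(π(x−x₀)/L) (x₀ the left endpoint), so the inequality holds for all u iff (1−α)(π/L)² ≥ α − c, i.e. α ≤ ((π/L)² + c)/((π/L)² + 1) = (1 + c(L/π)²)/(1 + (L/π)²). (Direct route, valid since c ≤ 0: Poincaré gives c∫u² ≥ c(L/π)²∫(u')², so a(u,u) ≥ (1 + c(L/π)²)∫(u')², while ||u||_{H^1}² ≤ (1 + (L/π)²)∫(u')²; dividing yields the same α.) With (π/L)² = 4*π^2/9 and c = -15/4, the largest admissible constant is α = ((π/L)² + c)/((π/L)² + 1).
Simplifying, α = (-135 + 16*π^2)/(4*(9 + 4*π^2)).


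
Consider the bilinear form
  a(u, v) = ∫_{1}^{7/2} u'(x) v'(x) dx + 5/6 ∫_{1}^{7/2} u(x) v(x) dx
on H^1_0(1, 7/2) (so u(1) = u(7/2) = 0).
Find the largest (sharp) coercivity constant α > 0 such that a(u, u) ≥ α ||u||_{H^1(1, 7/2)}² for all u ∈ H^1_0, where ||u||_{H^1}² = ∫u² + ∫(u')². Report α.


α = (125 + 24*π^2)/(6*(25 + 4*π^2))

Coercivity of a(·,·) on H^1_0(1, 7/2) means a(u, u) ≥ α ||u||_{H^1}² for every u ∈ H^1_0.
The interval has length L = 5/2, and Poincaré/coercivity depend only on L. Here a(u, u) = ∫(u')² + (5/6)·∫u².
Here 0 < c = 5/6 < 1. The condition a(u,u) ≥ α||u||_{H^1}² reads (1−α)∫(u')² ≥ (α−c)∫u². Any admissible α is ≤ 1 (rapidly oscillating u have ∫u²/∫(u')² → 0), and α = 1 would force 0 ≥ (1−c)∫u², impossible since c < 1; so 1−α > 0. By the sharp Poincaré inequality on H^1_0 of an interval of length L, ∫(u')² ≥ (π/L)²∫u² with equality for the first sine mode sin(π(x−x₀)/L) (x₀ the left endpoint), so the inequality holds for all u iff (1−α)(π/L)² ≥ α − c, i.e. α ≤ ((π/L)² + c)/((π/L)² + 1) = (1 + c(L/π)²)/(1 + (L/π)²). With (π/L)² = 4*π^2/25 and c = 5/6, the largest admissible constant is α = ((π/L)² + c)/((π/L)² + 1).
Simplifying, α = (125 + 24*π^2)/(6*(25 + 4*π^2)).


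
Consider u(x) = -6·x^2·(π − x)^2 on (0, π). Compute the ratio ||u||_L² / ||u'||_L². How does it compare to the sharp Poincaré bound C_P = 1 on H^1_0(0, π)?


||u||_L² / ||u'||_L² = sqrt(3)*π/6 < C_P = 1.

u(x) = -6·x^2·(π − x)^2, so u'(x) = 12*x*(x*(π - x) - (x - π)^2).
u(x) = -6·x^2·(π − x)^2 vanishes at x = 0 and x = π, so u ∈ H^1_0(0, π). Differentiate via the product rule and integrate the resulting polynomials term by term.
  ∫_0^π u² dx = ∫_0^π (36*x^8 - 144*π*x^7 + 216*π^2*x^6 - 144*π^3*x^5 + 36*π^4*x^4) dx. Term by term:
    ∫_0^π 36*x^8 dx = 4*π^9;  ∫_0^π -144*π*x^7 dx = -18*π^9;  ∫_0^π 216*π^2*x^6 dx = 216*π^9/7;
    ∫_0^π -144*π^3*x^5 dx = -24*π^9;  ∫_0^π 36*π^4*x^4 dx = 36*π^9/5.
  Sum: 4*π^9 − 18*π^9 + 216*π^9/7 − 24*π^9 + 36*π^9/5 = 2*π^9/35.
  ∫_0^π (u')² dx = ∫_0^π (576*x^6 - 1728*π*x^5 + 1872*π^2*x^4 - 864*π^3*x^3 + 144*π^4*x^2) dx. Term by term:
    ∫_0^π 576*x^6 dx = 576*π^7/7;  ∫_0^π -1728*π*x^5 dx = -288*π^7;  ∫_0^π 1872*π^2*x^4 dx = 1872*π^7/5;
    ∫_0^π -864*π^3*x^3 dx = -216*π^7;  ∫_0^π 144*π^4*x^2 dx = 48*π^7.
  Sum: 576*π^7/7 − 288*π^7 + 1872*π^7/5 − 216*π^7 + 48*π^7 = 24*π^7/35.
∫_0^π u² dx = 2*π^9/35, so ||u||_L² = sqrt(70)*π^(9/2)/35.
∫_0^π (u')² dx = 24*π^7/35, so ||u'||_L² = 2*sqrt(210)*π^(7/2)/35.
Ratio ||u||_L² / ||u'||_L² = sqrt(3)*π/6.
Sharp Poincaré constant on H^1_0(0, π) is C_P = L/π = 1, achieved by sin(x).
A polynomial bump cannot attain the sharp Poincaré constant (only the first sine eigenfunction does), so the ratio is strictly less than C_P, consistent with ||u||_L² ≤ C_P ||u'||_L².


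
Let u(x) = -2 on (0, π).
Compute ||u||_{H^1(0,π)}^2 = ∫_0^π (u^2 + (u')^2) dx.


||u||_{H^1(0,π)}^2 = 4*π

u'(x) = 0.
Expand u² and (u')² and integrate term by term on (0, π), using: for integers n ≥ 1, ∫_0^π sin²(nx) dx = ∫_0^π cos²(nx) dx = π/2; for n ≠ n', ∫_0^π sin(nx)sin(n'x) dx = ∫_0^π cos(nx)cos(n'x) dx = 0; and by product-to-sum, ∫_0^π sin(nx)cos(n'x) dx = ½∫_0^π [sin((n+n')x) + sin((n−n')x)] dx, which is 0 when n+n' is even and 2n/(n²−n'²) when n+n' is odd (it need not vanish on (0, π)). For the constant mode: ∫_0^π 1 dx = π, ∫_0^π cos(nx) dx = 0, ∫_0^π sin(nx) dx = (1−(−1)^n)/n.
  u² squared terms: (-2)²·∫1 dx = 4·π = 4*π.
  So ∫_0^π u² dx = 4*π.
  u' ≡ 0, so ∫_0^π (u')² dx = 0.
||u||_{H^1}^2 = (4*π) + (0) = 4*π.


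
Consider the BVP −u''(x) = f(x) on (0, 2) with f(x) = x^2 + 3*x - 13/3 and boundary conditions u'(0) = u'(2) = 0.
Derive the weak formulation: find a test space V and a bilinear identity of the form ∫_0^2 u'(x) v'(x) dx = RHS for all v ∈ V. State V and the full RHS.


V = H^1(0, 2) (no boundary constraint on v; u is determined up to an additive constant); weak form: ∫_0^2 u'v' dx = ∫_0^2 (x^2 + 3*x - 13/3) v dx for all v ∈ V.

Multiply both sides by a test function v and integrate from 0 to 2:
  ∫_0^2 −u''(x) v(x) dx = ∫_0^2 f(x) v(x) dx.
Integrate the LHS by parts once:
  ∫_0^2 −u'' v dx = −[u'(x) v(x)]_0^2 + ∫_0^2 u'(x) v'(x) dx.
Thus ∫_0^2 u'(x) v'(x) dx = ∫_0^2 f(x) v(x) dx + [u'(x) v(x)]_0^2.
Choose V so that boundary terms are either known or forced to vanish.
u has homogeneous Neumann: u'(0) = u'(2) = 0. So [u' v]_0^2 = 0·v(2) − 0·v(0) = 0 for any v; take V = H^1(0, 2).
Weak formulation: find u (satisfying any essential BC) such that ∫_0^2 u'(x) v'(x) dx = ∫_0^2 f v dx for all v ∈ V (homogeneous Neumann, so boundary terms vanish).
Substituting f(x) = x^2 + 3*x - 13/3, the right-hand side is ∫_0^2 (x^2 + 3*x - 13/3) v dx.
Compatibility check (pure Neumann): taking v ≡ 1 ∈ V gives 0 = ∫_0^2 f dx + (0) − (0), i.e. ∫_0^2 f dx must equal u'(0) − u'(2) = 0. Indeed ∫_0^2 (x^2 + 3*x - 13/3) dx = 0, so the data are compatible. The solution is then unique only up to an additive constant (fix it e.g. by requiring ∫_0^2 u dx = 0).


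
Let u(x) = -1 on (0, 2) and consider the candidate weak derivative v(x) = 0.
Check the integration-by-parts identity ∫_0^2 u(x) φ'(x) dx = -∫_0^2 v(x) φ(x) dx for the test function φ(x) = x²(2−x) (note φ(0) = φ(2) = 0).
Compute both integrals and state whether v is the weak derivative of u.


LHS = 0, RHS = 0. Yes, v = u' weakly.

u(x) = -1, classical derivative u'(x) = 0.
φ(x) = x²(2−x), so φ'(x) = x*(4 - 3*x).
Note φ(0) = φ(2) = 0, so the boundary term u·φ vanishes.
LHS = ∫_0^2 u(x) φ'(x) dx = ∫_0^2 (3*x^2 - 4*x) dx. Term by term:
  ∫_0^2 3*x^2 dx = 8;  ∫_0^2 -4*x dx = -8.
Sum: 8 − 8 = 0.
So LHS = 0.
∫_0^2 v(x) φ(x) dx = ∫_0^2 (0) dx. Term by term:
  ∫_0^2 0 dx = 0.
So RHS = -∫_0^2 v(x) φ(x) dx = 0.
LHS = RHS, so the identity holds for this test φ.
Moreover u is smooth here and v(x) = u'(x) = 0 pointwise, so the identity holds for every test function. Hence v is the weak derivative of u.


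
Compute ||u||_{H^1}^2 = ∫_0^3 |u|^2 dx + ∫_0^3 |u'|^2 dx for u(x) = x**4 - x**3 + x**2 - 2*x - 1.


||u||_{H^1}^2 = 525027/140

The H^1 norm (squared) on an interval (0, L) is
  ||u||_{H^1}^2 = ∫_0^L u(x)^2 dx + ∫_0^L u'(x)^2 dx.
Compute u'(x) = 4*x**3 - 3*x**2 + 2*x - 2.
Then u(x)^2 = x**8 - 2*x**7 + 3*x**6 - 6*x**5 + 3*x**4 - 2*x**3 + 2*x**2 + 4*x + 1 and u'(x)^2 = 16*x**6 - 24*x**5 + 25*x**4 - 28*x**3 + 16*x**2 - 8*x + 4.
Integrate each monomial from 0 to 3 using ∫_0^3 c·x^n dx = c·3^(n+1)/(n+1):
  ∫_0^3 u(x)^2 dx = ∫_0^3 (x^8 - 2*x^7 + 3*x^6 - 6*x^5 + 3*x^4 - 2*x^3 + 2*x^2 + 4*x + 1) dx. Term by term:
    ∫_0^3 x^8 dx = 2187;  ∫_0^3 -2*x^7 dx = -6561/4;  ∫_0^3 3*x^6 dx = 6561/7;
    ∫_0^3 -6*x^5 dx = -729;  ∫_0^3 3*x^4 dx = 729/5;  ∫_0^3 -2*x^3 dx = -81/2;
    ∫_0^3 2*x^2 dx = 18;  ∫_0^3 4*x dx = 18;  ∫_0^3 1 dx = 3.
  Sum: 2187 − 6561/4 + 6561/7 − 729 + 729/5 − 81/2 + 18 + 18 + 3 = 125907/140.
  ∫_0^3 u'(x)^2 dx = ∫_0^3 (16*x^6 - 24*x^5 + 25*x^4 - 28*x^3 + 16*x^2 - 8*x + 4) dx. Term by term:
    ∫_0^3 16*x^6 dx = 34992/7;  ∫_0^3 -24*x^5 dx = -2916;  ∫_0^3 25*x^4 dx = 1215;
    ∫_0^3 -28*x^3 dx = -567;  ∫_0^3 16*x^2 dx = 144;  ∫_0^3 -8*x dx = -36;
    ∫_0^3 4 dx = 12.
  Sum: 34992/7 − 2916 + 1215 − 567 + 144 − 36 + 12 = 19956/7.
Adding: ||u||_{H^1}^2 = 125907/140 + 19956/7 = 525027/140.


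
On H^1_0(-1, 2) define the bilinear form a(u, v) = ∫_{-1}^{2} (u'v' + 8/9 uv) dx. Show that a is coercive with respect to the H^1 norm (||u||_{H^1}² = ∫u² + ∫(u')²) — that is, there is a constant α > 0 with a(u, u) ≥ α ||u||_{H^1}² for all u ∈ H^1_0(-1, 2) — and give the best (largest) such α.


α = (8 + π^2)/(9 + π^2)

Coercivity of a(·,·) on H^1_0(-1, 2) means a(u, u) ≥ α ||u||_{H^1}² for every u ∈ H^1_0.
The interval has length L = 3, and Poincaré/coercivity depend only on L. Here a(u, u) = ∫(u')² + (8/9)·∫u².
Here 0 < c = 8/9 < 1. The condition a(u,u) ≥ α||u||_{H^1}² reads (1−α)∫(u')² ≥ (α−c)∫u². Any admissible α is ≤ 1 (rapidly oscillating u have ∫u²/∫(u')² → 0), and α = 1 would force 0 ≥ (1−c)∫u², impossible since c < 1; so 1−α > 0. By the sharp Poincaré inequality on H^1_0 of an interval of length L, ∫(u')² ≥ (π/L)²∫u² with equality for the first sine mode sin(π(x−x₀)/L) (x₀ the left endpoint), so the inequality holds for all u iff (1−α)(π/L)² ≥ α − c, i.e. α ≤ ((π/L)² + c)/((π/L)² + 1) = (1 + c(L/π)²)/(1 + (L/π)²). With (π/L)² = π^2/9 and c = 8/9, the largest admissible constant is α = ((π/L)² + c)/((π/L)² + 1).
Simplifying, α = (8 + π^2)/(9 + π^2).


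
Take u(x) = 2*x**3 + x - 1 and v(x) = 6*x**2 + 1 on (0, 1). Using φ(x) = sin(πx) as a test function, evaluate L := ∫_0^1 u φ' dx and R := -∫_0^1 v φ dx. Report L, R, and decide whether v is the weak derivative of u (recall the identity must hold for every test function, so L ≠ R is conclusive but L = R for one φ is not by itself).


LHS = -8/π + 24/π^3, RHS = -8/π + 24/π^3. Yes, v = u' weakly.

u(x) = 2*x**3 + x - 1, classical derivative u'(x) = 6*x**2 + 1.
φ(x) = sin(πx), so φ'(x) = π*cos(π*x).
Note φ(0) = φ(1) = 0, so the boundary term u·φ vanishes.
LHS = ∫_0^1 u(x) φ'(x) dx = ∫_0^1 (2*π*x^3*cos(π*x) + π*x*cos(π*x) - π*cos(π*x)) dx. Term by term:
  ∫_0^1 -π*cos(π*x) dx = 0;  ∫_0^1 π*x*cos(π*x) dx = -2/π;  ∫_0^1 2*π*x^3*cos(π*x) dx = -6/π + 24/π^3.
Sum: 0 − 2/π + -6/π + 24/π^3 = -8/π + 24/π^3.
So LHS = -8/π + 24/π^3.
∫_0^1 v(x) φ(x) dx = ∫_0^1 (6*x^2*sin(π*x) + sin(π*x)) dx. Term by term:
  ∫_0^1 6*x^2*sin(π*x) dx = -24/π^3 + 6/π;  ∫_0^1 sin(π*x) dx = 2/π.
Sum: -24/π^3 + 6/π + 2/π = -24/π^3 + 8/π.
So RHS = -∫_0^1 v(x) φ(x) dx = -8/π + 24/π^3.
LHS = RHS, so the identity holds for this test φ.
Moreover u is smooth here and v(x) = u'(x) = 6*x**2 + 1 pointwise, so the identity holds for every test function. Hence v is the weak derivative of u.


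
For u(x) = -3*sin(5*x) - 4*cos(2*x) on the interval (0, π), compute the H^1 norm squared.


||u||_{H^1(0,π)}^2 = 400/7 + 157*π

u'(x) = 8*sin(2*x) - 15*cos(5*x).
Expand u² and (u')² and integrate term by term on (0, π), using: for integers n ≥ 1, ∫_0^π sin²(nx) dx = ∫_0^π cos²(nx) dx = π/2; for n ≠ n', ∫_0^π sin(nx)sin(n'x) dx = ∫_0^π cos(nx)cos(n'x) dx = 0; and by product-to-sum, ∫_0^π sin(nx)cos(n'x) dx = ½∫_0^π [sin((n+n')x) + sin((n−n')x)] dx, which is 0 when n+n' is even and 2n/(n²−n'²) when n+n' is odd (it need not vanish on (0, π)).
  u² squared terms: (-4)²·∫cos(2x)² dx = 16·π/2 = 8*π;  (-3)²·∫sin(5x)² dx = 9·π/2 = 9*π/2.
  u² cross terms: 2·(-4)·(-3)·∫cos(2x)·sin(5x) dx = 24·(10/21) = 80/7.
  So ∫_0^π u² dx = 8*π + 9*π/2 + 80/7 = 80/7 + 25*π/2.
  (u')² squared terms: (-15)²·∫cos(5x)² dx = 225·π/2 = 225*π/2;  (8)²·∫sin(2x)² dx = 64·π/2 = 32*π.
  (u')² cross terms: 2·(-15)·(8)·∫cos(5x)·sin(2x) dx = -240·(-4/21) = 320/7.
  So ∫_0^π (u')² dx = 225*π/2 + 32*π + 320/7 = 320/7 + 289*π/2.
||u||_{H^1}^2 = (80/7 + 25*π/2) + (320/7 + 289*π/2) = 400/7 + 157*π.


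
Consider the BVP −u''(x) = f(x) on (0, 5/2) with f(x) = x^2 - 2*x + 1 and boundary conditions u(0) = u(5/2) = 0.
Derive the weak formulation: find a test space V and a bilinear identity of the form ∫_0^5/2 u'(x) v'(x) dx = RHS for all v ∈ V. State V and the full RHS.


V = H^1_0(0, 5/2) (so v(0) = v(5/2) = 0); weak form: ∫_0^5/2 u'v' dx = ∫_0^5/2 (x^2 - 2*x + 1) v dx for all v ∈ V.

Multiply both sides by a test function v and integrate from 0 to 5/2:
  ∫_0^5/2 −u''(x) v(x) dx = ∫_0^5/2 f(x) v(x) dx.
Integrate the LHS by parts once:
  ∫_0^5/2 −u'' v dx = −[u'(x) v(x)]_0^5/2 + ∫_0^5/2 u'(x) v'(x) dx.
Thus ∫_0^5/2 u'(x) v'(x) dx = ∫_0^5/2 f(x) v(x) dx + [u'(x) v(x)]_0^5/2.
Choose V so that boundary terms are either known or forced to vanish.
u is Dirichlet: u(0) = u(5/2) = 0. Let V = H^1_0(0, 5/2); then v(0) = v(5/2) = 0, and [u' v]_0^5/2 = 0.
Weak formulation: find u (satisfying any essential BC) such that ∫_0^5/2 u'(x) v'(x) dx = ∫_0^5/2 f v dx for all v ∈ V.
Substituting f(x) = x^2 - 2*x + 1, the right-hand side is ∫_0^5/2 (x^2 - 2*x + 1) v dx.


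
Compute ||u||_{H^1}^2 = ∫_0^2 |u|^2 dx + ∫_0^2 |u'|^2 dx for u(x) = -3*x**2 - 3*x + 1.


||u||_{H^1}^2 = 1568/5

The H^1 norm (squared) on an interval (0, L) is
  ||u||_{H^1}^2 = ∫_0^L u(x)^2 dx + ∫_0^L u'(x)^2 dx.
Compute u'(x) = -6*x - 3.
Then u(x)^2 = 9*x**4 + 18*x**3 + 3*x**2 - 6*x + 1 and u'(x)^2 = 36*x**2 + 36*x + 9.
Integrate each monomial from 0 to 2 using ∫_0^2 c·x^n dx = c·2^(n+1)/(n+1):
  ∫_0^2 u(x)^2 dx = ∫_0^2 (9*x^4 + 18*x^3 + 3*x^2 - 6*x + 1) dx. Term by term:
    ∫_0^2 9*x^4 dx = 288/5;  ∫_0^2 18*x^3 dx = 72;  ∫_0^2 3*x^2 dx = 8;
    ∫_0^2 -6*x dx = -12;  ∫_0^2 1 dx = 2.
  Sum: 288/5 + 72 + 8 − 12 + 2 = 638/5.
  ∫_0^2 u'(x)^2 dx = ∫_0^2 (36*x^2 + 36*x + 9) dx. Term by term:
    ∫_0^2 36*x^2 dx = 96;  ∫_0^2 36*x dx = 72;  ∫_0^2 9 dx = 18.
  Sum: 96 + 72 + 18 = 186.
Adding: ||u||_{H^1}^2 = 638/5 + 186 = 1568/5.


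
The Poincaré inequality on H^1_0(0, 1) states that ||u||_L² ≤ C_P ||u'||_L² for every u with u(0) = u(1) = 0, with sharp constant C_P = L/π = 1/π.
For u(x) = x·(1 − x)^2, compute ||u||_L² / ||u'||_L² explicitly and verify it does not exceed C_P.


||u||_L² / ||u'||_L² = sqrt(14)/14 < C_P = 1/π.

u(x) = x·(1 − x)^2, so u'(x) = (x - 1)*(3*x - 1).
u(x) = x·(1 − x)^2 vanishes at x = 0 and x = 1, so u ∈ H^1_0(0, 1). Differentiate via the product rule and integrate the resulting polynomials term by term.
  ∫_0^1 u² dx = ∫_0^1 (x^6 - 4*x^5 + 6*x^4 - 4*x^3 + x^2) dx. Term by term:
    ∫_0^1 x^6 dx = 1/7;  ∫_0^1 -4*x^5 dx = -2/3;  ∫_0^1 6*x^4 dx = 6/5;
    ∫_0^1 -4*x^3 dx = -1;  ∫_0^1 x^2 dx = 1/3.
  Sum: 1/7 − 2/3 + 6/5 − 1 + 1/3 = 1/105.
  ∫_0^1 (u')² dx = ∫_0^1 (9*x^4 - 24*x^3 + 22*x^2 - 8*x + 1) dx. Term by term:
    ∫_0^1 9*x^4 dx = 9/5;  ∫_0^1 -24*x^3 dx = -6;  ∫_0^1 22*x^2 dx = 22/3;
    ∫_0^1 -8*x dx = -4;  ∫_0^1 1 dx = 1.
  Sum: 9/5 − 6 + 22/3 − 4 + 1 = 2/15.
∫_0^1 u² dx = 1/105, so ||u||_L² = sqrt(105)/105.
∫_0^1 (u')² dx = 2/15, so ||u'||_L² = sqrt(30)/15.
Ratio ||u||_L² / ||u'||_L² = sqrt(14)/14.
Sharp Poincaré constant on H^1_0(0, 1) is C_P = L/π = 1/π, achieved by sin(π·x).
A polynomial bump cannot attain the sharp Poincaré constant (only the first sine eigenfunction does), so the ratio is strictly less than C_P, consistent with ||u||_L² ≤ C_P ||u'||_L².


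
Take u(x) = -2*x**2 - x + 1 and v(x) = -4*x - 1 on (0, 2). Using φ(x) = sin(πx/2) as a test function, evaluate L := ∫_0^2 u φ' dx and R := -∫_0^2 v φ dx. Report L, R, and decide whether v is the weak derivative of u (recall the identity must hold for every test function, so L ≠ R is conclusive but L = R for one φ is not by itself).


LHS = 20/π, RHS = 20/π. Yes, v = u' weakly.

u(x) = -2*x**2 - x + 1, classical derivative u'(x) = -4*x - 1.
φ(x) = sin(πx/2), so φ'(x) = π*cos(π*x/2)/2.
Note φ(0) = φ(2) = 0, so the boundary term u·φ vanishes.
LHS = ∫_0^2 u(x) φ'(x) dx = ∫_0^2 (-π*x^2*cos(π*x/2) - π*x*cos(π*x/2)/2 + π*cos(π*x/2)/2) dx. Term by term:
  ∫_0^2 π*cos(π*x/2)/2 dx = 0;  ∫_0^2 -π*x^2*cos(π*x/2) dx = 16/π;  ∫_0^2 -π*x*cos(π*x/2)/2 dx = 4/π.
Sum: 0 + 16/π + 4/π = 20/π.
So LHS = 20/π.
∫_0^2 v(x) φ(x) dx = ∫_0^2 (-4*x*sin(π*x/2) - sin(π*x/2)) dx. Term by term:
  ∫_0^2 -sin(π*x/2) dx = -4/π;  ∫_0^2 -4*x*sin(π*x/2) dx = -16/π.
Sum: -4/π − 16/π = -20/π.
So RHS = -∫_0^2 v(x) φ(x) dx = 20/π.
LHS = RHS, so the identity holds for this test φ.
Moreover u is smooth here and v(x) = u'(x) = -4*x - 1 pointwise, so the identity holds for every test function. Hence v is the weak derivative of u.


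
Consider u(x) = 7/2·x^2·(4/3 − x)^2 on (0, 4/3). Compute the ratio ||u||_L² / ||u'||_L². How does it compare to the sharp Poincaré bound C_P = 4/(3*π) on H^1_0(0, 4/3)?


||u||_L² / ||u'||_L² = 2*sqrt(3)/9 < C_P = 4/(3*π).

u(x) = 7/2·x^2·(4/3 − x)^2, so u'(x) = 14*x*(3*x - 4)*(3*x - 2)/9.
u(x) = 7/2·x^2·(4/3 − x)^2 vanishes at x = 0 and x = 4/3, so u ∈ H^1_0(0, 4/3). Differentiate via the product rule and integrate the resulting polynomials term by term.
  ∫_0^4/3 u² dx = ∫_0^4/3 (49*x^8/4 - 196*x^7/3 + 392*x^6/3 - 3136*x^5/27 + 3136*x^4/81) dx. Term by term:
    ∫_0^4/3 49*x^8/4 dx = 3211264/177147;  ∫_0^4/3 -196*x^7/3 dx = -1605632/19683;  ∫_0^4/3 392*x^6/3 dx = 917504/6561;
    ∫_0^4/3 -3136*x^5/27 dx = -6422528/59049;  ∫_0^4/3 3136*x^4/81 dx = 3211264/98415.
  Sum: 3211264/177147 − 1605632/19683 + 917504/6561 − 6422528/59049 + 3211264/98415 = 229376/885735.
  ∫_0^4/3 (u')² dx = ∫_0^4/3 (196*x^6 - 784*x^5 + 10192*x^4/9 - 6272*x^3/9 + 12544*x^2/81) dx. Term by term:
    ∫_0^4/3 196*x^6 dx = 458752/2187;  ∫_0^4/3 -784*x^5 dx = -1605632/2187;  ∫_0^4/3 10192*x^4/9 dx = 10436608/10935;
    ∫_0^4/3 -6272*x^3/9 dx = -401408/729;  ∫_0^4/3 12544*x^2/81 dx = 802816/6561.
  Sum: 458752/2187 − 1605632/2187 + 10436608/10935 − 401408/729 + 802816/6561 = 57344/32805.
∫_0^4/3 u² dx = 229376/885735, so ||u||_L² = 128*sqrt(210)/3645.
∫_0^4/3 (u')² dx = 57344/32805, so ||u'||_L² = 64*sqrt(70)/405.
Ratio ||u||_L² / ||u'||_L² = 2*sqrt(3)/9.
Sharp Poincaré constant on H^1_0(0, 4/3) is C_P = L/π = 4/(3*π), achieved by sin(3*π/4·x).
A polynomial bump cannot attain the sharp Poincaré constant (only the first sine eigenfunction does), so the ratio is strictly less than C_P, consistent with ||u||_L² ≤ C_P ||u'||_L².


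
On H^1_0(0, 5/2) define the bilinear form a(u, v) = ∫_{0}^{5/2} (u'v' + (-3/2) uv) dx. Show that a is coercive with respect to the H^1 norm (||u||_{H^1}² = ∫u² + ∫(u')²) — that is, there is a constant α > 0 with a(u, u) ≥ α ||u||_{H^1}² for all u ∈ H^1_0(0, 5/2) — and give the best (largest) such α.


α = (-75 + 8*π^2)/(2*(25 + 4*π^2))

Coercivity of a(·,·) on H^1_0(0, 5/2) means a(u, u) ≥ α ||u||_{H^1}² for every u ∈ H^1_0.
The interval has length L = 5/2, and Poincaré/coercivity depend only on L. Here a(u, u) = ∫(u')² + (-3/2)·∫u².
Here c = -3/2 < 0 with |c| < (π/L)² = 4*π^2/25, so coercivity still holds. The condition a(u,u) ≥ α||u||_{H^1}² reads (1−α)∫(u')² ≥ (α−c)∫u². Any admissible α is ≤ 1 (rapidly oscillating u have ∫u²/∫(u')² → 0), and α = 1 would force 0 ≥ (1−c)∫u², impossible since c < 1; so 1−α > 0. By the sharp Poincaré inequality on H^1_0 of an interval of length L, ∫(u')² ≥ (π/L)²∫u² with equality for the first sine mode sin(π(x−x₀)/L) (x₀ the left endpoint), so the inequality holds for all u iff (1−α)(π/L)² ≥ α − c, i.e. α ≤ ((π/L)² + c)/((π/L)² + 1) = (1 + c(L/π)²)/(1 + (L/π)²). (Direct route, valid since c ≤ 0: Poincaré gives c∫u² ≥ c(L/π)²∫(u')², so a(u,u) ≥ (1 + c(L/π)²)∫(u')², while ||u||_{H^1}² ≤ (1 + (L/π)²)∫(u')²; dividing yields the same α.) With (π/L)² = 4*π^2/25 and c = -3/2, the largest admissible constant is α = ((π/L)² + c)/((π/L)² + 1).
Simplifying, α = (-75 + 8*π^2)/(2*(25 + 4*π^2)).


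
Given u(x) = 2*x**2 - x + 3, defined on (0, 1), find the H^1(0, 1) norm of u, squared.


||u||_{H^1}^2 = 187/15

The H^1 norm (squared) on an interval (0, L) is
  ||u||_{H^1}^2 = ∫_0^L u(x)^2 dx + ∫_0^L u'(x)^2 dx.
Compute u'(x) = 4*x - 1.
Then u(x)^2 = 4*x**4 - 4*x**3 + 13*x**2 - 6*x + 9 and u'(x)^2 = 16*x**2 - 8*x + 1.
Integrate each monomial from 0 to 1 using ∫_0^1 c·x^n dx = c·1^(n+1)/(n+1):
  ∫_0^1 u(x)^2 dx = ∫_0^1 (4*x^4 - 4*x^3 + 13*x^2 - 6*x + 9) dx. Term by term:
    ∫_0^1 4*x^4 dx = 4/5;  ∫_0^1 -4*x^3 dx = -1;  ∫_0^1 13*x^2 dx = 13/3;
    ∫_0^1 -6*x dx = -3;  ∫_0^1 9 dx = 9.
  Sum: 4/5 − 1 + 13/3 − 3 + 9 = 152/15.
  ∫_0^1 u'(x)^2 dx = ∫_0^1 (16*x^2 - 8*x + 1) dx. Term by term:
    ∫_0^1 16*x^2 dx = 16/3;  ∫_0^1 -8*x dx = -4;  ∫_0^1 1 dx = 1.
  Sum: 16/3 − 4 + 1 = 7/3.
Adding: ||u||_{H^1}^2 = 152/15 + 7/3 = 187/15.


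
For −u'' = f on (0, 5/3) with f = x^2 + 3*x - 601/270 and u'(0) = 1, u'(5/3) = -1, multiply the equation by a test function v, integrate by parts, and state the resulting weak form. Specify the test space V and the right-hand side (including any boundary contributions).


V = H^1(0, 5/3) (v unrestricted at boundary; u is determined up to an additive constant); weak form: ∫_0^5/3 u'v' dx = ∫_0^5/3 (x^2 + 3*x - 601/270) v dx − v(5/3) − v(0) for all v ∈ V.

Multiply both sides by a test function v and integrate from 0 to 5/3:
  ∫_0^5/3 −u''(x) v(x) dx = ∫_0^5/3 f(x) v(x) dx.
Integrate the LHS by parts once:
  ∫_0^5/3 −u'' v dx = −[u'(x) v(x)]_0^5/3 + ∫_0^5/3 u'(x) v'(x) dx.
Thus ∫_0^5/3 u'(x) v'(x) dx = ∫_0^5/3 f(x) v(x) dx + [u'(x) v(x)]_0^5/3.
Choose V so that boundary terms are either known or forced to vanish.
u has inhomogeneous Neumann u'(0) = 1, u'(5/3) = -1. [u' v]_0^5/3 = (-1)·v(5/3) − (1)·v(0) = − v(5/3) − v(0). Take V = H^1(0, 5/3); boundary term becomes part of RHS.
Weak formulation: find u (satisfying any essential BC) such that ∫_0^5/3 u'(x) v'(x) dx = ∫_0^5/3 f v dx − v(5/3) − v(0) for all v ∈ V (Neumann data are natural BCs: they enter the RHS as boundary terms).
Substituting f(x) = x^2 + 3*x - 601/270, the right-hand side is ∫_0^5/3 (x^2 + 3*x - 601/270) v dx − v(5/3) − v(0).
Compatibility check (pure Neumann): taking v ≡ 1 ∈ V gives 0 = ∫_0^5/3 f dx + (-1) − (1), i.e. ∫_0^5/3 f dx must equal u'(0) − u'(5/3) = 2. Indeed ∫_0^5/3 (x^2 + 3*x - 601/270) dx = 2, so the data are compatible. The solution is then unique only up to an additive constant (fix it e.g. by requiring ∫_0^5/3 u dx = 0).


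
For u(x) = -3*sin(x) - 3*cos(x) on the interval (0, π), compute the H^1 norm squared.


||u||_{H^1(0,π)}^2 = 18*π

u'(x) = 3*sin(x) - 3*cos(x).
Expand u² and (u')² and integrate term by term on (0, π), using: for integers n ≥ 1, ∫_0^π sin²(nx) dx = ∫_0^π cos²(nx) dx = π/2; for n ≠ n', ∫_0^π sin(nx)sin(n'x) dx = ∫_0^π cos(nx)cos(n'x) dx = 0; and by product-to-sum, ∫_0^π sin(nx)cos(n'x) dx = ½∫_0^π [sin((n+n')x) + sin((n−n')x)] dx, which is 0 when n+n' is even and 2n/(n²−n'²) when n+n' is odd (it need not vanish on (0, π)).
  u² squared terms: (-3)²·∫cos(x)² dx = 9·π/2 = 9*π/2;  (-3)²·∫sin(x)² dx = 9·π/2 = 9*π/2.
  u² cross terms: 2·(-3)·(-3)·∫cos(x)·sin(x) dx = 18·(0) = 0.
  So ∫_0^π u² dx = 9*π/2 + 9*π/2 + 0 = 9*π.
  (u')² squared terms: (-3)²·∫cos(x)² dx = 9·π/2 = 9*π/2;  (3)²·∫sin(x)² dx = 9·π/2 = 9*π/2.
  (u')² cross terms: 2·(-3)·(3)·∫cos(x)·sin(x) dx = -18·(0) = 0.
  So ∫_0^π (u')² dx = 9*π/2 + 9*π/2 + 0 = 9*π.
||u||_{H^1}^2 = (9*π) + (9*π) = 18*π.
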